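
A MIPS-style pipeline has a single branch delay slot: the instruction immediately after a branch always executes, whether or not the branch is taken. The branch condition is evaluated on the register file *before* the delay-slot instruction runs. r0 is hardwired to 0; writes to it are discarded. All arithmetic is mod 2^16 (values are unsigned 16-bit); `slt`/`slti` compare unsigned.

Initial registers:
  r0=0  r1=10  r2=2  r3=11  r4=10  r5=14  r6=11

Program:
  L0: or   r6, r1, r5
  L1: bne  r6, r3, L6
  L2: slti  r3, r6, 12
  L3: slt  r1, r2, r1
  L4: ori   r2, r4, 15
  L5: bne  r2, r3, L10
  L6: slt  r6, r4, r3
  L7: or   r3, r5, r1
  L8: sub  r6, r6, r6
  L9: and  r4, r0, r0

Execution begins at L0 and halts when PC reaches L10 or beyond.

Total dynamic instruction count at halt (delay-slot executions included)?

7

[0] or   r6, r1, r5  →  {r0:0, r1:10, r2:2, r3:11, r4:10, r5:14, r6:14}
[1] bne  r6, r3, L6  →  {r0:0, r1:10, r2:2, r3:11, r4:10, r5:14, r6:14}  ⟨branch taken⟩
[2] slti  r3, r6, 12  →  {r0:0, r1:10, r2:2, r3:0, r4:10, r5:14, r6:14}
[6] slt  r6, r4, r3  →  {r0:0, r1:10, r2:2, r3:0, r4:10, r5:14, r6:0}
[7] or   r3, r5, r1  →  {r0:0, r1:10, r2:2, r3:14, r4:10, r5:14, r6:0}
[8] sub  r6, r6, r6  →  {r0:0, r1:10, r2:2, r3:14, r4:10, r5:14, r6:0}
[9] and  r4, r0, r0  →  {r0:0, r1:10, r2:2, r3:14, r4:0, r5:14, r6:0}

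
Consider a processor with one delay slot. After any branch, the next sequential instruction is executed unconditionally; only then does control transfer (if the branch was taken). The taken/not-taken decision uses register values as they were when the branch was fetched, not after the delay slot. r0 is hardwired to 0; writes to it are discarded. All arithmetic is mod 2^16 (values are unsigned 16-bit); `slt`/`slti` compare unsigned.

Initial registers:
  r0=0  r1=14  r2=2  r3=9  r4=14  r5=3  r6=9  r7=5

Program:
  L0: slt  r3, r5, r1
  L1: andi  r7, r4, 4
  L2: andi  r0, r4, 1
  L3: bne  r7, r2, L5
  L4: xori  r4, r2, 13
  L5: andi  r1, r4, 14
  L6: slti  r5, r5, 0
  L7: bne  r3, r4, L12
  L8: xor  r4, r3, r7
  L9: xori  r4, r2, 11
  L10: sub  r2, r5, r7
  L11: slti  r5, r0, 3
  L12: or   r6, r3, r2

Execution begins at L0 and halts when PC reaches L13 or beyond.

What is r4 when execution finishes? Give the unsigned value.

[0] slt  r3, r5, r1  →  {r0:0, r1:14, r2:2, r3:1, r4:14, r5:3, r6:9, r7:5}
[1] andi  r7, r4, 4  →  {r0:0, r1:14, r2:2, r3:1, r4:14, r5:3, r6:9, r7:4}
[2] andi  r0, r4, 1  →  {r0:0, r1:14, r2:2, r3:1, r4:14, r5:3, r6:9, r7:4}
[3] bne  r7, r2, L5  →  {r0:0, r1:14, r2:2, r3:1, r4:14, r5:3, r6:9, r7:4}  ⟨branch taken⟩
[4] xori  r4, r2, 13  →  {r0:0, r1:14, r2:2, r3:1, r4:15, r5:3, r6:9, r7:4}
[5] andi  r1, r4, 14  →  {r0:0, r1:14, r2:2, r3:1, r4:15, r5:3, r6:9, r7:4}
[6] slti  r5, r5, 0  →  {r0:0, r1:14, r2:2, r3:1, r4:15, r5:0, r6:9, r7:4}
[7] bne  r3, r4, L12  →  {r0:0, r1:14, r2:2, r3:1, r4:15, r5:0, r6:9, r7:4}  ⟨branch taken⟩
[8] xor  r4, r3, r7  →  {r0:0, r1:14, r2:2, r3:1, r4:5, r5:0, r6:9, r7:4}
[12] or   r6, r3, r2  →  {r0:0, r1:14, r2:2, r3:1, r4:5, r5:0, r6:3, r7:4}

5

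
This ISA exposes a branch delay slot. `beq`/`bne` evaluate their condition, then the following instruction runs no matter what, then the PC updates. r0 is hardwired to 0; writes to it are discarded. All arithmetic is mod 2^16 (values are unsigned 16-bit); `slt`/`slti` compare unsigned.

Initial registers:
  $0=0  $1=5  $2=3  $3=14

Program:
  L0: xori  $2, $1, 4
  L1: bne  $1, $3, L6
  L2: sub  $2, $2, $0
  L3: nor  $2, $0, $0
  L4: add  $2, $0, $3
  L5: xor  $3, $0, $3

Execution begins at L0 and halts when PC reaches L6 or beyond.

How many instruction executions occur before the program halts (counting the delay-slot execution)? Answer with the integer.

3

PC=0  xori  $2, $1, 4        | $0=0 $1=5 $2=1 $3=14
PC=1  bne  $1, $3, L6        | $0=0 $1=5 $2=1 $3=14  [TAKEN]
PC=2  sub  $2, $2, $0        | $0=0 $1=5 $2=1 $3=14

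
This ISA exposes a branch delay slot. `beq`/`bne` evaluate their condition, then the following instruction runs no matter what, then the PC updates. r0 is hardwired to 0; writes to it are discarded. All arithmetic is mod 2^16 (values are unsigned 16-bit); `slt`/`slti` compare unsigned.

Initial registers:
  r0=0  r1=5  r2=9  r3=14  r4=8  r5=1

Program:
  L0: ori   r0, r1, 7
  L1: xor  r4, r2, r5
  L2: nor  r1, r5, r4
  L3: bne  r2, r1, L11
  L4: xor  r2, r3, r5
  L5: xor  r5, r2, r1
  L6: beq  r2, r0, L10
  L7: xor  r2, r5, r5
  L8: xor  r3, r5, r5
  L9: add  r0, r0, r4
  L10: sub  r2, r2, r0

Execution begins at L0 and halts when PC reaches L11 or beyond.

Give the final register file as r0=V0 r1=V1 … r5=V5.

r0=0 r1=65526 r2=15 r3=14 r4=8 r5=1

#0 ori   r0, r1, 7 ; 0/5/9/14/8/1
#1 xor  r4, r2, r5 ; 0/5/9/14/8/1
#2 nor  r1, r5, r4 ; 0/65526/9/14/8/1
#3 bne  r2, r1, L11 ; 0/65526/9/14/8/1 ; →target
#4 xor  r2, r3, r5 ; 0/65526/15/14/8/1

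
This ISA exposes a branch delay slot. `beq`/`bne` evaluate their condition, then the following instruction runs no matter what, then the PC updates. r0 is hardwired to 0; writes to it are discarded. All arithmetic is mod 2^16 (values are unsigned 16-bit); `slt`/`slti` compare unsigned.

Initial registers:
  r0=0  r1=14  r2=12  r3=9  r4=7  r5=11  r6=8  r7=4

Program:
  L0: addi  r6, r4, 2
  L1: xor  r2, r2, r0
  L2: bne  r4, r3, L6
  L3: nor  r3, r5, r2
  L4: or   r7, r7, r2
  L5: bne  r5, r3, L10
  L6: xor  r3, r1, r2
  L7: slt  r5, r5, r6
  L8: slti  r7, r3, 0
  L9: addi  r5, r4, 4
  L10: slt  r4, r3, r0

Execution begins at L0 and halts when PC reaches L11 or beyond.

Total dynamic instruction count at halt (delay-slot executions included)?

9

[0] addi  r6, r4, 2  →  {r0:0, r1:14, r2:12, r3:9, r4:7, r5:11, r6:9, r7:4}
[1] xor  r2, r2, r0  →  {r0:0, r1:14, r2:12, r3:9, r4:7, r5:11, r6:9, r7:4}
[2] bne  r4, r3, L6  →  {r0:0, r1:14, r2:12, r3:9, r4:7, r5:11, r6:9, r7:4}  ⟨branch taken⟩
[3] nor  r3, r5, r2  →  {r0:0, r1:14, r2:12, r3:65520, r4:7, r5:11, r6:9, r7:4}
[6] xor  r3, r1, r2  →  {r0:0, r1:14, r2:12, r3:2, r4:7, r5:11, r6:9, r7:4}
[7] slt  r5, r5, r6  →  {r0:0, r1:14, r2:12, r3:2, r4:7, r5:0, r6:9, r7:4}
[8] slti  r7, r3, 0  →  {r0:0, r1:14, r2:12, r3:2, r4:7, r5:0, r6:9, r7:0}
[9] addi  r5, r4, 4  →  {r0:0, r1:14, r2:12, r3:2, r4:7, r5:11, r6:9, r7:0}
[10] slt  r4, r3, r0  →  {r0:0, r1:14, r2:12, r3:2, r4:0, r5:11, r6:9, r7:0}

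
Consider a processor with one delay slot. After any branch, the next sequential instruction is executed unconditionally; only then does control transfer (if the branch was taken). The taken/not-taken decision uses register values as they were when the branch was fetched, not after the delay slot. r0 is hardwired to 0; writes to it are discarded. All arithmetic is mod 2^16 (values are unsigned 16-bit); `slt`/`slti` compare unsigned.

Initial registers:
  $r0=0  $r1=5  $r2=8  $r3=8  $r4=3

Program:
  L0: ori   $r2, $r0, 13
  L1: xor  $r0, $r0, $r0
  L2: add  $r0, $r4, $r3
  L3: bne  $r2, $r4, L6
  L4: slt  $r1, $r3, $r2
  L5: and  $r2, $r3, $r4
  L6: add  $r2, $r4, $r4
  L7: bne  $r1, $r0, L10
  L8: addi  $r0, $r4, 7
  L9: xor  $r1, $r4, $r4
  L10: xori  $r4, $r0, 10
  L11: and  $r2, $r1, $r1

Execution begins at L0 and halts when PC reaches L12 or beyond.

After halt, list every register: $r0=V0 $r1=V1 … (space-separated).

#0 ori   $r2, $r0, 13 ; 0/5/13/8/3
#1 xor  $r0, $r0, $r0 ; 0/5/13/8/3
#2 add  $r0, $r4, $r3 ; 0/5/13/8/3
#3 bne  $r2, $r4, L6 ; 0/5/13/8/3 ; →target
#4 slt  $r1, $r3, $r2 ; 0/1/13/8/3
#6 add  $r2, $r4, $r4 ; 0/1/6/8/3
#7 bne  $r1, $r0, L10 ; 0/1/6/8/3 ; →target
#8 addi  $r0, $r4, 7 ; 0/1/6/8/3
#10 xori  $r4, $r0, 10 ; 0/1/6/8/10
#11 and  $r2, $r1, $r1 ; 0/1/1/8/10

$r0=0 $r1=1 $r2=1 $r3=8 $r4=10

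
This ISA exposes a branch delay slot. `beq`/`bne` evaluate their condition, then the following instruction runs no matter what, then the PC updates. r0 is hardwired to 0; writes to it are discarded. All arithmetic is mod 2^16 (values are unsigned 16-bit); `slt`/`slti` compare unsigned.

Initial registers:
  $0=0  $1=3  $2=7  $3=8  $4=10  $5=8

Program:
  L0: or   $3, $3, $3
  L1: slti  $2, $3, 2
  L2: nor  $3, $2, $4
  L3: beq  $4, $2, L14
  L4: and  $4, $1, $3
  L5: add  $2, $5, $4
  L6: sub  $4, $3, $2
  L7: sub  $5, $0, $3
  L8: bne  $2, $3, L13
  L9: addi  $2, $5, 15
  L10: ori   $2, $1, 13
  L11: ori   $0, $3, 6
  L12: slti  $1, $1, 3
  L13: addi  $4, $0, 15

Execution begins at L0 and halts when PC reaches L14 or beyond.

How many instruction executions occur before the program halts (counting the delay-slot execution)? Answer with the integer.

11

#0 or   $3, $3, $3 ; 0/3/7/8/10/8
#1 slti  $2, $3, 2 ; 0/3/0/8/10/8
#2 nor  $3, $2, $4 ; 0/3/0/65525/10/8
#3 beq  $4, $2, L14 ; 0/3/0/65525/10/8 ; →fallthru
#4 and  $4, $1, $3 ; 0/3/0/65525/1/8
#5 add  $2, $5, $4 ; 0/3/9/65525/1/8
#6 sub  $4, $3, $2 ; 0/3/9/65525/65516/8
#7 sub  $5, $0, $3 ; 0/3/9/65525/65516/11
#8 bne  $2, $3, L13 ; 0/3/9/65525/65516/11 ; →target
#9 addi  $2, $5, 15 ; 0/3/26/65525/65516/11
#13 addi  $4, $0, 15 ; 0/3/26/65525/15/11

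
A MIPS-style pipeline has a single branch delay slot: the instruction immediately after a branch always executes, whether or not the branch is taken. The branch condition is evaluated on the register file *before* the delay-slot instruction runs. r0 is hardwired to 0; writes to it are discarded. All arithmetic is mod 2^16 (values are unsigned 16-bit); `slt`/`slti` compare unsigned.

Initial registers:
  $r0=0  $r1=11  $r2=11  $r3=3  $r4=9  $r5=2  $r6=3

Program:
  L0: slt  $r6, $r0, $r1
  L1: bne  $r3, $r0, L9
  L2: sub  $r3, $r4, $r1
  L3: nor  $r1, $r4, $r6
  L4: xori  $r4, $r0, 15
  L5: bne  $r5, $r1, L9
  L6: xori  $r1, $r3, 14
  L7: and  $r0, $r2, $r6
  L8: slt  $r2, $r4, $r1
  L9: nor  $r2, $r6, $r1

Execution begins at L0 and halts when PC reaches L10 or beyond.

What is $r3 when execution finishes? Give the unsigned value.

65534

#0 slt  $r6, $r0, $r1 ; 0/11/11/3/9/2/1
#1 bne  $r3, $r0, L9 ; 0/11/11/3/9/2/1 ; →target
#2 sub  $r3, $r4, $r1 ; 0/11/11/65534/9/2/1
#9 nor  $r2, $r6, $r1 ; 0/11/65524/65534/9/2/1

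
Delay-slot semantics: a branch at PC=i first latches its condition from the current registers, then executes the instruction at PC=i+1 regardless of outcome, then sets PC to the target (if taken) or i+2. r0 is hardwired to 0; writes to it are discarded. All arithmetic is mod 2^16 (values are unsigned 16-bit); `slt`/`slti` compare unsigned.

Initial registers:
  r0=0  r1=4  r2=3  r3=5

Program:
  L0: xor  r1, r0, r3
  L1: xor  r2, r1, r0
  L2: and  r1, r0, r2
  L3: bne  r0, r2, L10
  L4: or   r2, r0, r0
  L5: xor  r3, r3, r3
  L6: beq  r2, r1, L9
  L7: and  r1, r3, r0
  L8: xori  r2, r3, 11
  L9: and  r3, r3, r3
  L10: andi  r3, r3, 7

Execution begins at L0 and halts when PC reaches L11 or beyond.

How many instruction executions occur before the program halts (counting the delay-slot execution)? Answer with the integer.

PC=0  xor  r1, r0, r3        | r0=0 r1=5 r2=3 r3=5
PC=1  xor  r2, r1, r0        | r0=0 r1=5 r2=5 r3=5
PC=2  and  r1, r0, r2        | r0=0 r1=0 r2=5 r3=5
PC=3  bne  r0, r2, L10       | r0=0 r1=0 r2=5 r3=5  [TAKEN]
PC=4  or   r2, r0, r0        | r0=0 r1=0 r2=0 r3=5
PC=10 andi  r3, r3, 7        | r0=0 r1=0 r2=0 r3=5

6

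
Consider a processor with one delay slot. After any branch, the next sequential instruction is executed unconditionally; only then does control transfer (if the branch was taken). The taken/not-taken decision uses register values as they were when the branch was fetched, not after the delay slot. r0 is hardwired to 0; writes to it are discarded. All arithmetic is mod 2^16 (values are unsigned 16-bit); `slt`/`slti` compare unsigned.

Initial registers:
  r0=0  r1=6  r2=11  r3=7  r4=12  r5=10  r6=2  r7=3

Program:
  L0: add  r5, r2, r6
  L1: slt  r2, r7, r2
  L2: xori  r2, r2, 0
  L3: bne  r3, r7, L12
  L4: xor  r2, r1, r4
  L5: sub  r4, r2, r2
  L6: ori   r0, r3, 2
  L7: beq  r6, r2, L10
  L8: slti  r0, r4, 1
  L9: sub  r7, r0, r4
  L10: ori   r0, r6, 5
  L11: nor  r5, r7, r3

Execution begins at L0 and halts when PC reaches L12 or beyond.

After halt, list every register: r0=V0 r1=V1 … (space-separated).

r0=0 r1=6 r2=10 r3=7 r4=12 r5=13 r6=2 r7=3

  step pc=0: add  r5, r2, r6  regs=(0,6,11,7,12,13,2,3)
  step pc=1: slt  r2, r7, r2  regs=(0,6,1,7,12,13,2,3)
  step pc=2: xori  r2, r2, 0  regs=(0,6,1,7,12,13,2,3)
  step pc=3: bne  r3, r7, L12  cond=T  regs=(0,6,1,7,12,13,2,3)
  step pc=4: xor  r2, r1, r4  regs=(0,6,10,7,12,13,2,3)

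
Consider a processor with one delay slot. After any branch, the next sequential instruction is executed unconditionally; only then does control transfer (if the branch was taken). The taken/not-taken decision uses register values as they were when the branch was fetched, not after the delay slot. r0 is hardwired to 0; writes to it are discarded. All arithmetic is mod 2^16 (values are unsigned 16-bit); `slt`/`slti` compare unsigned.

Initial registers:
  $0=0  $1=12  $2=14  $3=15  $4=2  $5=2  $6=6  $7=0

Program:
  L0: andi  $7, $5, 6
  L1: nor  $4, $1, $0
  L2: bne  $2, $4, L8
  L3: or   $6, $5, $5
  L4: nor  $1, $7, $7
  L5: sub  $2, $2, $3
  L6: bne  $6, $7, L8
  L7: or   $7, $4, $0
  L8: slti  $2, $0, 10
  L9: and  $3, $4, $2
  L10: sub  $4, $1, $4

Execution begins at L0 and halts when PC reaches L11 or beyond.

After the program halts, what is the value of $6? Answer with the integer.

[0] andi  $7, $5, 6  →  {$0:0, $1:12, $2:14, $3:15, $4:2, $5:2, $6:6, $7:2}
[1] nor  $4, $1, $0  →  {$0:0, $1:12, $2:14, $3:15, $4:65523, $5:2, $6:6, $7:2}
[2] bne  $2, $4, L8  →  {$0:0, $1:12, $2:14, $3:15, $4:65523, $5:2, $6:6, $7:2}  ⟨branch taken⟩
[3] or   $6, $5, $5  →  {$0:0, $1:12, $2:14, $3:15, $4:65523, $5:2, $6:2, $7:2}
[8] slti  $2, $0, 10  →  {$0:0, $1:12, $2:1, $3:15, $4:65523, $5:2, $6:2, $7:2}
[9] and  $3, $4, $2  →  {$0:0, $1:12, $2:1, $3:1, $4:65523, $5:2, $6:2, $7:2}
[10] sub  $4, $1, $4  →  {$0:0, $1:12, $2:1, $3:1, $4:25, $5:2, $6:2, $7:2}

2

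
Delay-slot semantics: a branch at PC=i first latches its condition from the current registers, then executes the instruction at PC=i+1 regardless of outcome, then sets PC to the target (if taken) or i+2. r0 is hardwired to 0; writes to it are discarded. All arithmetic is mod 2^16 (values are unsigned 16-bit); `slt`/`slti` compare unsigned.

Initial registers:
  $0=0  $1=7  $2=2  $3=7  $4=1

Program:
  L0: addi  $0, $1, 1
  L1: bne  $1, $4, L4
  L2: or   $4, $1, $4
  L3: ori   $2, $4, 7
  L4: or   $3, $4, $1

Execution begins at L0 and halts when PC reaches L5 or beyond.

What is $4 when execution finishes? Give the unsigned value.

[0] addi  $0, $1, 1  →  {$0:0, $1:7, $2:2, $3:7, $4:1}
[1] bne  $1, $4, L4  →  {$0:0, $1:7, $2:2, $3:7, $4:1}  ⟨branch taken⟩
[2] or   $4, $1, $4  →  {$0:0, $1:7, $2:2, $3:7, $4:7}
[4] or   $3, $4, $1  →  {$0:0, $1:7, $2:2, $3:7, $4:7}

7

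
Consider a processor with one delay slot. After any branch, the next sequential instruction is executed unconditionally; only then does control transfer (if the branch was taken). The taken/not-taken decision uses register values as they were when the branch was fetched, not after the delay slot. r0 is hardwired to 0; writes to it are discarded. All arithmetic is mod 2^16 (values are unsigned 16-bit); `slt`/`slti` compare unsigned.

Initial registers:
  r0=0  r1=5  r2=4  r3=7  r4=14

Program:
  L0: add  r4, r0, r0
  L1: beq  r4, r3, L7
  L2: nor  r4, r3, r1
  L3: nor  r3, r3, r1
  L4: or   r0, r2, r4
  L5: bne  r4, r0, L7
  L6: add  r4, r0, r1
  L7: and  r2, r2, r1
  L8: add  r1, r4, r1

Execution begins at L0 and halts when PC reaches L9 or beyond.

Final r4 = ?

5

  step pc=0: add  r4, r0, r0  regs=(0,5,4,7,0)
  step pc=1: beq  r4, r3, L7  cond=F  regs=(0,5,4,7,0)
  step pc=2: nor  r4, r3, r1  regs=(0,5,4,7,65528)
  step pc=3: nor  r3, r3, r1  regs=(0,5,4,65528,65528)
  step pc=4: or   r0, r2, r4  regs=(0,5,4,65528,65528)
  step pc=5: bne  r4, r0, L7  cond=T  regs=(0,5,4,65528,65528)
  step pc=6: add  r4, r0, r1  regs=(0,5,4,65528,5)
  step pc=7: and  r2, r2, r1  regs=(0,5,4,65528,5)
  step pc=8: add  r1, r4, r1  regs=(0,10,4,65528,5)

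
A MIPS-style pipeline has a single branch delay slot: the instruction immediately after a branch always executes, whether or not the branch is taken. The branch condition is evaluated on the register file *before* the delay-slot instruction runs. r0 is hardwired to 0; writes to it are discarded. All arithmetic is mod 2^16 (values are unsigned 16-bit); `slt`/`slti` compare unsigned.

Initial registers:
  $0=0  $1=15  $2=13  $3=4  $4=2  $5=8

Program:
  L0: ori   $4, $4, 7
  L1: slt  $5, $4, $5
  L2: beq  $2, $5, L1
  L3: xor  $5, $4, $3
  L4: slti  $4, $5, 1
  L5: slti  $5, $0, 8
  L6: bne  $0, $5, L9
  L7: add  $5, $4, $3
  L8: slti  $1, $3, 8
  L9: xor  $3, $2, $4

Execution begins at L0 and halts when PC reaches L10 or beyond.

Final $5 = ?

4

  step pc=0: ori   $4, $4, 7  regs=(0,15,13,4,7,8)
  step pc=1: slt  $5, $4, $5  regs=(0,15,13,4,7,1)
  step pc=2: beq  $2, $5, L1  cond=F  regs=(0,15,13,4,7,1)
  step pc=3: xor  $5, $4, $3  regs=(0,15,13,4,7,3)
  step pc=4: slti  $4, $5, 1  regs=(0,15,13,4,0,3)
  step pc=5: slti  $5, $0, 8  regs=(0,15,13,4,0,1)
  step pc=6: bne  $0, $5, L9  cond=T  regs=(0,15,13,4,0,1)
  step pc=7: add  $5, $4, $3  regs=(0,15,13,4,0,4)
  step pc=9: xor  $3, $2, $4  regs=(0,15,13,13,0,4)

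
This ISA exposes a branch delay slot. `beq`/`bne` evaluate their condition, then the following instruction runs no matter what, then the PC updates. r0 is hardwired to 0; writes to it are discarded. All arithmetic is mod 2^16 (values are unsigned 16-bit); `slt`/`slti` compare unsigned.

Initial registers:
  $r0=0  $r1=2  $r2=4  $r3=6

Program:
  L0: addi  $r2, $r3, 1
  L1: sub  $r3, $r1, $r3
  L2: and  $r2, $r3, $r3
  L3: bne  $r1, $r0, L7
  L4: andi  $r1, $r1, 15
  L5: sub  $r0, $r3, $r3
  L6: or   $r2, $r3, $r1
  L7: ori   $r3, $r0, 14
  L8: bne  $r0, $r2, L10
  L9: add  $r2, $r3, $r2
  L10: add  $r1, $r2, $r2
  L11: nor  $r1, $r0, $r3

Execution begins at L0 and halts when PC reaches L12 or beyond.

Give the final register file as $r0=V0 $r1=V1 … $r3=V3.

$r0=0 $r1=65521 $r2=10 $r3=14

#0 addi  $r2, $r3, 1 ; 0/2/7/6
#1 sub  $r3, $r1, $r3 ; 0/2/7/65532
#2 and  $r2, $r3, $r3 ; 0/2/65532/65532
#3 bne  $r1, $r0, L7 ; 0/2/65532/65532 ; →target
#4 andi  $r1, $r1, 15 ; 0/2/65532/65532
#7 ori   $r3, $r0, 14 ; 0/2/65532/14
#8 bne  $r0, $r2, L10 ; 0/2/65532/14 ; →target
#9 add  $r2, $r3, $r2 ; 0/2/10/14
#10 add  $r1, $r2, $r2 ; 0/20/10/14
#11 nor  $r1, $r0, $r3 ; 0/65521/10/14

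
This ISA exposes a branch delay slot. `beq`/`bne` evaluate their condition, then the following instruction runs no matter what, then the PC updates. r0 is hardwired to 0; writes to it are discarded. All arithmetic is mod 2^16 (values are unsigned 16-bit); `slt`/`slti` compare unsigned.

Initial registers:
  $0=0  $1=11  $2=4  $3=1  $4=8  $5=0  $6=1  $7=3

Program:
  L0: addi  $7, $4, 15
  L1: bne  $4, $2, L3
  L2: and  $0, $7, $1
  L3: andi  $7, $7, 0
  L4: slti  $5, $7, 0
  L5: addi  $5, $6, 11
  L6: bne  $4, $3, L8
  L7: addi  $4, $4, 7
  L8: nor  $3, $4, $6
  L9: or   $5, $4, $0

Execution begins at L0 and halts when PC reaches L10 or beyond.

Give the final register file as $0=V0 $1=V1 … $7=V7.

PC=0  addi  $7, $4, 15       | $0=0 $1=11 $2=4 $3=1 $4=8 $5=0 $6=1 $7=23
PC=1  bne  $4, $2, L3        | $0=0 $1=11 $2=4 $3=1 $4=8 $5=0 $6=1 $7=23  [TAKEN]
PC=2  and  $0, $7, $1        | $0=0 $1=11 $2=4 $3=1 $4=8 $5=0 $6=1 $7=23
PC=3  andi  $7, $7, 0        | $0=0 $1=11 $2=4 $3=1 $4=8 $5=0 $6=1 $7=0
PC=4  slti  $5, $7, 0        | $0=0 $1=11 $2=4 $3=1 $4=8 $5=0 $6=1 $7=0
PC=5  addi  $5, $6, 11       | $0=0 $1=11 $2=4 $3=1 $4=8 $5=12 $6=1 $7=0
PC=6  bne  $4, $3, L8        | $0=0 $1=11 $2=4 $3=1 $4=8 $5=12 $6=1 $7=0  [TAKEN]
PC=7  addi  $4, $4, 7        | $0=0 $1=11 $2=4 $3=1 $4=15 $5=12 $6=1 $7=0
PC=8  nor  $3, $4, $6        | $0=0 $1=11 $2=4 $3=65520 $4=15 $5=12 $6=1 $7=0
PC=9  or   $5, $4, $0        | $0=0 $1=11 $2=4 $3=65520 $4=15 $5=15 $6=1 $7=0

$0=0 $1=11 $2=4 $3=65520 $4=15 $5=15 $6=1 $7=0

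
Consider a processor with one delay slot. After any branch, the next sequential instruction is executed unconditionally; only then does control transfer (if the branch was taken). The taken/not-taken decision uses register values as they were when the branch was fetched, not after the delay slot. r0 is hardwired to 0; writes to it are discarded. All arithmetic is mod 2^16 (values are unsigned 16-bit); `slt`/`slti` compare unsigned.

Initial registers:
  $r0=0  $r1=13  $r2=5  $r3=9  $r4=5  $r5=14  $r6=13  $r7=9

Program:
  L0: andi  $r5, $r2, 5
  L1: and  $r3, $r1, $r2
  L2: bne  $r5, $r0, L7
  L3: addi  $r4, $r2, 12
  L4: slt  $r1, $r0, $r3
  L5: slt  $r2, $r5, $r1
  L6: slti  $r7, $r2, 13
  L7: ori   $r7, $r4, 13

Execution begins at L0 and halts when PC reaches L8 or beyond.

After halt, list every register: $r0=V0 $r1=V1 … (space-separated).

[0] andi  $r5, $r2, 5  →  {$r0:0, $r1:13, $r2:5, $r3:9, $r4:5, $r5:5, $r6:13, $r7:9}
[1] and  $r3, $r1, $r2  →  {$r0:0, $r1:13, $r2:5, $r3:5, $r4:5, $r5:5, $r6:13, $r7:9}
[2] bne  $r5, $r0, L7  →  {$r0:0, $r1:13, $r2:5, $r3:5, $r4:5, $r5:5, $r6:13, $r7:9}  ⟨branch taken⟩
[3] addi  $r4, $r2, 12  →  {$r0:0, $r1:13, $r2:5, $r3:5, $r4:17, $r5:5, $r6:13, $r7:9}
[7] ori   $r7, $r4, 13  →  {$r0:0, $r1:13, $r2:5, $r3:5, $r4:17, $r5:5, $r6:13, $r7:29}

$r0=0 $r1=13 $r2=5 $r3=5 $r4=17 $r5=5 $r6=13 $r7=29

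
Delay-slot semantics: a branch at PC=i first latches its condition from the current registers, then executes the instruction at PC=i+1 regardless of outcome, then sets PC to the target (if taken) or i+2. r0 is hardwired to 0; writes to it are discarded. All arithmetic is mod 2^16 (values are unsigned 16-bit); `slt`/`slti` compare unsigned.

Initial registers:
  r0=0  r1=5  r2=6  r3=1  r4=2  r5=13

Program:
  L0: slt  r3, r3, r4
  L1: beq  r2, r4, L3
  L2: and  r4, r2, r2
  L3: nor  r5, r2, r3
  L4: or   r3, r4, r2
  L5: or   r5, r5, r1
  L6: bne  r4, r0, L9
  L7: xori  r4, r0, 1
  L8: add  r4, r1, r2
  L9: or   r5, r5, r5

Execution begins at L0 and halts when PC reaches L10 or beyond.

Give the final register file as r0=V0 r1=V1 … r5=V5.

  step pc=0: slt  r3, r3, r4  regs=(0,5,6,1,2,13)
  step pc=1: beq  r2, r4, L3  cond=F  regs=(0,5,6,1,2,13)
  step pc=2: and  r4, r2, r2  regs=(0,5,6,1,6,13)
  step pc=3: nor  r5, r2, r3  regs=(0,5,6,1,6,65528)
  step pc=4: or   r3, r4, r2  regs=(0,5,6,6,6,65528)
  step pc=5: or   r5, r5, r1  regs=(0,5,6,6,6,65533)
  step pc=6: bne  r4, r0, L9  cond=T  regs=(0,5,6,6,6,65533)
  step pc=7: xori  r4, r0, 1  regs=(0,5,6,6,1,65533)
  step pc=9: or   r5, r5, r5  regs=(0,5,6,6,1,65533)

r0=0 r1=5 r2=6 r3=6 r4=1 r5=65533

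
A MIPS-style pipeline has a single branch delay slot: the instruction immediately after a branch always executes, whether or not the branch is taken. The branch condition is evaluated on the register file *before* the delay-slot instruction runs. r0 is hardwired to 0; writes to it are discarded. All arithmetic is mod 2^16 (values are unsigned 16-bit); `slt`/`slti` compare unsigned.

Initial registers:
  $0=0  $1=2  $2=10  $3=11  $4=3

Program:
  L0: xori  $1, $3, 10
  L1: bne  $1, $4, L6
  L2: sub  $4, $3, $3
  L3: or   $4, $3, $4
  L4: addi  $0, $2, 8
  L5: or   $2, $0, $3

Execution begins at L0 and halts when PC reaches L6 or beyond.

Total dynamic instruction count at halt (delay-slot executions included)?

[0] xori  $1, $3, 10  →  {$0:0, $1:1, $2:10, $3:11, $4:3}
[1] bne  $1, $4, L6  →  {$0:0, $1:1, $2:10, $3:11, $4:3}  ⟨branch taken⟩
[2] sub  $4, $3, $3  →  {$0:0, $1:1, $2:10, $3:11, $4:0}

3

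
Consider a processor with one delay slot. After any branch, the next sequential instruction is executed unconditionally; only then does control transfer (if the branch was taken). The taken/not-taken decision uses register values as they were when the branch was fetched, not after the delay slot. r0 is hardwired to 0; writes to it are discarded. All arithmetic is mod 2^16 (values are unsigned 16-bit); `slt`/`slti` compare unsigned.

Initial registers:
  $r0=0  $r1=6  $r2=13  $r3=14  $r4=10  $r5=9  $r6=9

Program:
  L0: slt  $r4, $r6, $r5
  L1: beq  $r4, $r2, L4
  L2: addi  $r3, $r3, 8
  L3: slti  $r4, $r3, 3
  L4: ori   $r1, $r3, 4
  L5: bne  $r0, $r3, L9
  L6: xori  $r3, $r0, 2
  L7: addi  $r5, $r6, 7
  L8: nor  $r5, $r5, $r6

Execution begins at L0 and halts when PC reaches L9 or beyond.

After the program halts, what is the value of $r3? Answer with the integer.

2

#0 slt  $r4, $r6, $r5 ; 0/6/13/14/0/9/9
#1 beq  $r4, $r2, L4 ; 0/6/13/14/0/9/9 ; →fallthru
#2 addi  $r3, $r3, 8 ; 0/6/13/22/0/9/9
#3 slti  $r4, $r3, 3 ; 0/6/13/22/0/9/9
#4 ori   $r1, $r3, 4 ; 0/22/13/22/0/9/9
#5 bne  $r0, $r3, L9 ; 0/22/13/22/0/9/9 ; →target
#6 xori  $r3, $r0, 2 ; 0/22/13/2/0/9/9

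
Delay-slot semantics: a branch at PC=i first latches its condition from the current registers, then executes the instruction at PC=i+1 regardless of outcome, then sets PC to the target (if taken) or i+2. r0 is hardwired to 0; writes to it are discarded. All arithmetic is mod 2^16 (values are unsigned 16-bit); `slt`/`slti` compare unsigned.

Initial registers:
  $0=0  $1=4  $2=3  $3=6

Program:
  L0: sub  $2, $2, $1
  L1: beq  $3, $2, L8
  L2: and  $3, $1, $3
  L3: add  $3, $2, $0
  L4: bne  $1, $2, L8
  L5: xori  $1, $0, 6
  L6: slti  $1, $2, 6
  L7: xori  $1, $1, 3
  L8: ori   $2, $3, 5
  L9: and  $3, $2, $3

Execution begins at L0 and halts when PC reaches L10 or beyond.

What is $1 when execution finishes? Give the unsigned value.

PC=0  sub  $2, $2, $1        | $0=0 $1=4 $2=65535 $3=6
PC=1  beq  $3, $2, L8        | $0=0 $1=4 $2=65535 $3=6  [not taken]
PC=2  and  $3, $1, $3        | $0=0 $1=4 $2=65535 $3=4
PC=3  add  $3, $2, $0        | $0=0 $1=4 $2=65535 $3=65535
PC=4  bne  $1, $2, L8        | $0=0 $1=4 $2=65535 $3=65535  [TAKEN]
PC=5  xori  $1, $0, 6        | $0=0 $1=6 $2=65535 $3=65535
PC=8  ori   $2, $3, 5        | $0=0 $1=6 $2=65535 $3=65535
PC=9  and  $3, $2, $3        | $0=0 $1=6 $2=65535 $3=65535

6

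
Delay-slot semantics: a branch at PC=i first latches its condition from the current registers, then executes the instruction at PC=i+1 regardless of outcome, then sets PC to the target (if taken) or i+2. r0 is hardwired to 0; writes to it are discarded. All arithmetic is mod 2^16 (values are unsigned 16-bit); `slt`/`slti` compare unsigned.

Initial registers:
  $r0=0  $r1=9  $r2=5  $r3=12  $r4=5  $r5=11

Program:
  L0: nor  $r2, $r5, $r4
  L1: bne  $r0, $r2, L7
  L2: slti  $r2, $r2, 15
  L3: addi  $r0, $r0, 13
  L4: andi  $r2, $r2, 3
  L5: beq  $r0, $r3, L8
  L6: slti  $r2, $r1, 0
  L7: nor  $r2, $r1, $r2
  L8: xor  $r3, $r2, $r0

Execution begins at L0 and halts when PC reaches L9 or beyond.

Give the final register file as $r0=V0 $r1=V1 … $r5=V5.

  step pc=0: nor  $r2, $r5, $r4  regs=(0,9,65520,12,5,11)
  step pc=1: bne  $r0, $r2, L7  cond=T  regs=(0,9,65520,12,5,11)
  step pc=2: slti  $r2, $r2, 15  regs=(0,9,0,12,5,11)
  step pc=7: nor  $r2, $r1, $r2  regs=(0,9,65526,12,5,11)
  step pc=8: xor  $r3, $r2, $r0  regs=(0,9,65526,65526,5,11)

$r0=0 $r1=9 $r2=65526 $r3=65526 $r4=5 $r5=11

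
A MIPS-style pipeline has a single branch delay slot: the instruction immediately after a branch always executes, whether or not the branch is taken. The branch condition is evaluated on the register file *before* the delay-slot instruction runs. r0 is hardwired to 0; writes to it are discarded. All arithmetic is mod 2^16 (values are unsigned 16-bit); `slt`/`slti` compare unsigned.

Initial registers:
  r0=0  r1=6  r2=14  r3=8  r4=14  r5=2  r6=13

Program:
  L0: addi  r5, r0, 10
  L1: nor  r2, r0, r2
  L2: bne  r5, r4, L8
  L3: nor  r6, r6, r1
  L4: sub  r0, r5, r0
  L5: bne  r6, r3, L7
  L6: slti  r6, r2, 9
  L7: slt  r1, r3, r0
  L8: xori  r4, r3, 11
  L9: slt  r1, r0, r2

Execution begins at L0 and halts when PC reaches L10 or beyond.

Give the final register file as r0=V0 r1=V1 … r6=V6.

r0=0 r1=1 r2=65521 r3=8 r4=3 r5=10 r6=65520

PC=0  addi  r5, r0, 10       | r0=0 r1=6 r2=14 r3=8 r4=14 r5=10 r6=13
PC=1  nor  r2, r0, r2        | r0=0 r1=6 r2=65521 r3=8 r4=14 r5=10 r6=13
PC=2  bne  r5, r4, L8        | r0=0 r1=6 r2=65521 r3=8 r4=14 r5=10 r6=13  [TAKEN]
PC=3  nor  r6, r6, r1        | r0=0 r1=6 r2=65521 r3=8 r4=14 r5=10 r6=65520
PC=8  xori  r4, r3, 11       | r0=0 r1=6 r2=65521 r3=8 r4=3 r5=10 r6=65520
PC=9  slt  r1, r0, r2        | r0=0 r1=1 r2=65521 r3=8 r4=3 r5=10 r6=65520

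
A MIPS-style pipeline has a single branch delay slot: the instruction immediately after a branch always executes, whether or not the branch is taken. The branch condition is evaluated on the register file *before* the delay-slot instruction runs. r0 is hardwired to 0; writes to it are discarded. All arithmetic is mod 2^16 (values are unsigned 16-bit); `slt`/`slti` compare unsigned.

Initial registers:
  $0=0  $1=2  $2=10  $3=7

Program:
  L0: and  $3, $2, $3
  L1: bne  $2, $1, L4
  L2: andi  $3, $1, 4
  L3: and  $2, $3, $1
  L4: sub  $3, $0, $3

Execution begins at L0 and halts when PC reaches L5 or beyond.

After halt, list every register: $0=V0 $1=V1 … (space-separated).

$0=0 $1=2 $2=10 $3=0

  step pc=0: and  $3, $2, $3  regs=(0,2,10,2)
  step pc=1: bne  $2, $1, L4  cond=T  regs=(0,2,10,2)
  step pc=2: andi  $3, $1, 4  regs=(0,2,10,0)
  step pc=4: sub  $3, $0, $3  regs=(0,2,10,0)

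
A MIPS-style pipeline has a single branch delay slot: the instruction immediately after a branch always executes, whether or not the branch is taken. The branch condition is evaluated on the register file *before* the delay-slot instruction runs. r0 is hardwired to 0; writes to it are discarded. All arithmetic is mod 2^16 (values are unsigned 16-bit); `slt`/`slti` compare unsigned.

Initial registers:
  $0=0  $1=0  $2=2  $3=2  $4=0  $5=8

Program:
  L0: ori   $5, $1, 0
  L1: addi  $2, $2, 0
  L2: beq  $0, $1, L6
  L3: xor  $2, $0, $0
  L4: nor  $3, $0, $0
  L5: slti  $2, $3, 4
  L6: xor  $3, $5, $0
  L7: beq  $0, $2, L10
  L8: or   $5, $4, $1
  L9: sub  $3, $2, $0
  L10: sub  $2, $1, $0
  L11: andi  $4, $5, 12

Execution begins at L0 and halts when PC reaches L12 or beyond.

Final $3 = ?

0

#0 ori   $5, $1, 0 ; 0/0/2/2/0/0
#1 addi  $2, $2, 0 ; 0/0/2/2/0/0
#2 beq  $0, $1, L6 ; 0/0/2/2/0/0 ; →target
#3 xor  $2, $0, $0 ; 0/0/0/2/0/0
#6 xor  $3, $5, $0 ; 0/0/0/0/0/0
#7 beq  $0, $2, L10 ; 0/0/0/0/0/0 ; →target
#8 or   $5, $4, $1 ; 0/0/0/0/0/0
#10 sub  $2, $1, $0 ; 0/0/0/0/0/0
#11 andi  $4, $5, 12 ; 0/0/0/0/0/0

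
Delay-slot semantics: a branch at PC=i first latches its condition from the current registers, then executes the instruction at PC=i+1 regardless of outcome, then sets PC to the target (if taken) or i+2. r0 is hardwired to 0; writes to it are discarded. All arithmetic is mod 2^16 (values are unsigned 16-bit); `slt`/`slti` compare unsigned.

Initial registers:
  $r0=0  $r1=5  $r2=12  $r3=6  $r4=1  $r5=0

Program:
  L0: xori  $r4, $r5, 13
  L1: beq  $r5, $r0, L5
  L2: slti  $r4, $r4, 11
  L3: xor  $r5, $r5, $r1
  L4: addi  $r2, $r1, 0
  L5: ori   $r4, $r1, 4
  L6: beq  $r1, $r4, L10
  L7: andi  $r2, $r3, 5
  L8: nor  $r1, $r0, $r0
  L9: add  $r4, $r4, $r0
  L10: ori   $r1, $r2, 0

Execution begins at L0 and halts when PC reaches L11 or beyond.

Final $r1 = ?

PC=0  xori  $r4, $r5, 13     | $r0=0 $r1=5 $r2=12 $r3=6 $r4=13 $r5=0
PC=1  beq  $r5, $r0, L5      | $r0=0 $r1=5 $r2=12 $r3=6 $r4=13 $r5=0  [TAKEN]
PC=2  slti  $r4, $r4, 11     | $r0=0 $r1=5 $r2=12 $r3=6 $r4=0 $r5=0
PC=5  ori   $r4, $r1, 4      | $r0=0 $r1=5 $r2=12 $r3=6 $r4=5 $r5=0
PC=6  beq  $r1, $r4, L10     | $r0=0 $r1=5 $r2=12 $r3=6 $r4=5 $r5=0  [TAKEN]
PC=7  andi  $r2, $r3, 5      | $r0=0 $r1=5 $r2=4 $r3=6 $r4=5 $r5=0
PC=10 ori   $r1, $r2, 0      | $r0=0 $r1=4 $r2=4 $r3=6 $r4=5 $r5=0

4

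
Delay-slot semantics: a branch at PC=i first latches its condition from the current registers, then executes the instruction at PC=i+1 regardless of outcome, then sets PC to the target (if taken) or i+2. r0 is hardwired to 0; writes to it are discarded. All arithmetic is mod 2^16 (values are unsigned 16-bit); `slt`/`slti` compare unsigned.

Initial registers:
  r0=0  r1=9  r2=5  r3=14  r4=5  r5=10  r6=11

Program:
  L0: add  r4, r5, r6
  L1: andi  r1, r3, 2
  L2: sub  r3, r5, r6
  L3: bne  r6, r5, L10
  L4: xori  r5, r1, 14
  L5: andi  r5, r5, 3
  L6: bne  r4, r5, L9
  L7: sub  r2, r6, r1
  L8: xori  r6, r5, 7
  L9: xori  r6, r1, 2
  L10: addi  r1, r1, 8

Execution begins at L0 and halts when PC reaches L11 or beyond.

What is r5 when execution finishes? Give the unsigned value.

12

[0] add  r4, r5, r6  →  {r0:0, r1:9, r2:5, r3:14, r4:21, r5:10, r6:11}
[1] andi  r1, r3, 2  →  {r0:0, r1:2, r2:5, r3:14, r4:21, r5:10, r6:11}
[2] sub  r3, r5, r6  →  {r0:0, r1:2, r2:5, r3:65535, r4:21, r5:10, r6:11}
[3] bne  r6, r5, L10  →  {r0:0, r1:2, r2:5, r3:65535, r4:21, r5:10, r6:11}  ⟨branch taken⟩
[4] xori  r5, r1, 14  →  {r0:0, r1:2, r2:5, r3:65535, r4:21, r5:12, r6:11}
[10] addi  r1, r1, 8  →  {r0:0, r1:10, r2:5, r3:65535, r4:21, r5:12, r6:11}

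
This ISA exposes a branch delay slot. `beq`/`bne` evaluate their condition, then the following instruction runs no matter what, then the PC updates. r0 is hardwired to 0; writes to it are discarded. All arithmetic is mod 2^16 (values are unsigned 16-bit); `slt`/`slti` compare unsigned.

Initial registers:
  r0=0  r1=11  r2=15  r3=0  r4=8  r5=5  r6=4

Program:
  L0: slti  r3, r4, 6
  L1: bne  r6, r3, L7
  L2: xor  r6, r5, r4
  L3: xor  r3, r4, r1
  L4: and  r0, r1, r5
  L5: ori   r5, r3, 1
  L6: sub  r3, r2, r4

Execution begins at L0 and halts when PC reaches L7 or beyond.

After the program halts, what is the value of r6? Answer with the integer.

13

[0] slti  r3, r4, 6  →  {r0:0, r1:11, r2:15, r3:0, r4:8, r5:5, r6:4}
[1] bne  r6, r3, L7  →  {r0:0, r1:11, r2:15, r3:0, r4:8, r5:5, r6:4}  ⟨branch taken⟩
[2] xor  r6, r5, r4  →  {r0:0, r1:11, r2:15, r3:0, r4:8, r5:5, r6:13}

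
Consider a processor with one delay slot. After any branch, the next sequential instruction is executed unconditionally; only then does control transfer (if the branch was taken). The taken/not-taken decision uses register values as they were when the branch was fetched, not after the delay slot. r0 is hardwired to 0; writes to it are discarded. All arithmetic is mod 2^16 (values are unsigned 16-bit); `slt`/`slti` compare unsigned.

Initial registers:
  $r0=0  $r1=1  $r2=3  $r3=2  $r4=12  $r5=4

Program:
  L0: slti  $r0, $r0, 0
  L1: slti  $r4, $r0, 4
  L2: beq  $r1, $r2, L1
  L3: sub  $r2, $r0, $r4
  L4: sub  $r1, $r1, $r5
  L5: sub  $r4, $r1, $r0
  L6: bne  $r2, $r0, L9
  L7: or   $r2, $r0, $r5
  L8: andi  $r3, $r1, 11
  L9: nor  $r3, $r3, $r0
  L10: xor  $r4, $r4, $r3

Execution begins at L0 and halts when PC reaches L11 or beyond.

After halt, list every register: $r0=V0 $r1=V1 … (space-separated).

$r0=0 $r1=65533 $r2=4 $r3=65533 $r4=0 $r5=4

#0 slti  $r0, $r0, 0 ; 0/1/3/2/12/4
#1 slti  $r4, $r0, 4 ; 0/1/3/2/1/4
#2 beq  $r1, $r2, L1 ; 0/1/3/2/1/4 ; →fallthru
#3 sub  $r2, $r0, $r4 ; 0/1/65535/2/1/4
#4 sub  $r1, $r1, $r5 ; 0/65533/65535/2/1/4
#5 sub  $r4, $r1, $r0 ; 0/65533/65535/2/65533/4
#6 bne  $r2, $r0, L9 ; 0/65533/65535/2/65533/4 ; →target
#7 or   $r2, $r0, $r5 ; 0/65533/4/2/65533/4
#9 nor  $r3, $r3, $r0 ; 0/65533/4/65533/65533/4
#10 xor  $r4, $r4, $r3 ; 0/65533/4/65533/0/4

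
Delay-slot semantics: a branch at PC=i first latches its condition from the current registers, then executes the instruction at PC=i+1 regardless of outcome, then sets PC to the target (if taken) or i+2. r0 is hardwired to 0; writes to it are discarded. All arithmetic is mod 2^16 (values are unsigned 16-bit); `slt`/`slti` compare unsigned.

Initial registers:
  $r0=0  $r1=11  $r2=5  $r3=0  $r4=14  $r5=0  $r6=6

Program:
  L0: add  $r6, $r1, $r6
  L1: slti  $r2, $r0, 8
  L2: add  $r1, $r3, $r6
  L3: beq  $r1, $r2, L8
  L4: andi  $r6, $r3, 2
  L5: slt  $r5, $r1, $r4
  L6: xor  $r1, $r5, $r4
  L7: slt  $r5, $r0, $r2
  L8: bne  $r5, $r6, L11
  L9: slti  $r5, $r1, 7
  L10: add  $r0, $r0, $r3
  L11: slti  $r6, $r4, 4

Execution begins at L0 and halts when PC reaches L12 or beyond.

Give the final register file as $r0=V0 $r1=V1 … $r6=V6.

  step pc=0: add  $r6, $r1, $r6  regs=(0,11,5,0,14,0,17)
  step pc=1: slti  $r2, $r0, 8  regs=(0,11,1,0,14,0,17)
  step pc=2: add  $r1, $r3, $r6  regs=(0,17,1,0,14,0,17)
  step pc=3: beq  $r1, $r2, L8  cond=F  regs=(0,17,1,0,14,0,17)
  step pc=4: andi  $r6, $r3, 2  regs=(0,17,1,0,14,0,0)
  step pc=5: slt  $r5, $r1, $r4  regs=(0,17,1,0,14,0,0)
  step pc=6: xor  $r1, $r5, $r4  regs=(0,14,1,0,14,0,0)
  step pc=7: slt  $r5, $r0, $r2  regs=(0,14,1,0,14,1,0)
  step pc=8: bne  $r5, $r6, L11  cond=T  regs=(0,14,1,0,14,1,0)
  step pc=9: slti  $r5, $r1, 7  regs=(0,14,1,0,14,0,0)
  step pc=11: slti  $r6, $r4, 4  regs=(0,14,1,0,14,0,0)

$r0=0 $r1=14 $r2=1 $r3=0 $r4=14 $r5=0 $r6=0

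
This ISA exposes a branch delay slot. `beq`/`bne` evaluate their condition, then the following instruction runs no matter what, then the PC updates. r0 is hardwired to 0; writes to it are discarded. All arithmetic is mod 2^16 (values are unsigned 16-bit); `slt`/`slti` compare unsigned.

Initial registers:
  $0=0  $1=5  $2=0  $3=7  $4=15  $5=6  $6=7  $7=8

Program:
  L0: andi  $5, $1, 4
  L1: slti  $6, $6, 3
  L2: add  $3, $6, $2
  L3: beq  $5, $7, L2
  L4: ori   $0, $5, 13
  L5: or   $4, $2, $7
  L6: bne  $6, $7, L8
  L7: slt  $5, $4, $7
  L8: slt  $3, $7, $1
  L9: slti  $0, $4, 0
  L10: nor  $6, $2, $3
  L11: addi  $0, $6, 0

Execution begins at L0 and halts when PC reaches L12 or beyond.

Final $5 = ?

0

PC=0  andi  $5, $1, 4        | $0=0 $1=5 $2=0 $3=7 $4=15 $5=4 $6=7 $7=8
PC=1  slti  $6, $6, 3        | $0=0 $1=5 $2=0 $3=7 $4=15 $5=4 $6=0 $7=8
PC=2  add  $3, $6, $2        | $0=0 $1=5 $2=0 $3=0 $4=15 $5=4 $6=0 $7=8
PC=3  beq  $5, $7, L2        | $0=0 $1=5 $2=0 $3=0 $4=15 $5=4 $6=0 $7=8  [not taken]
PC=4  ori   $0, $5, 13       | $0=0 $1=5 $2=0 $3=0 $4=15 $5=4 $6=0 $7=8
PC=5  or   $4, $2, $7        | $0=0 $1=5 $2=0 $3=0 $4=8 $5=4 $6=0 $7=8
PC=6  bne  $6, $7, L8        | $0=0 $1=5 $2=0 $3=0 $4=8 $5=4 $6=0 $7=8  [TAKEN]
PC=7  slt  $5, $4, $7        | $0=0 $1=5 $2=0 $3=0 $4=8 $5=0 $6=0 $7=8
PC=8  slt  $3, $7, $1        | $0=0 $1=5 $2=0 $3=0 $4=8 $5=0 $6=0 $7=8
PC=9  slti  $0, $4, 0        | $0=0 $1=5 $2=0 $3=0 $4=8 $5=0 $6=0 $7=8
PC=10 nor  $6, $2, $3        | $0=0 $1=5 $2=0 $3=0 $4=8 $5=0 $6=65535 $7=8
PC=11 addi  $0, $6, 0        | $0=0 $1=5 $2=0 $3=0 $4=8 $5=0 $6=65535 $7=8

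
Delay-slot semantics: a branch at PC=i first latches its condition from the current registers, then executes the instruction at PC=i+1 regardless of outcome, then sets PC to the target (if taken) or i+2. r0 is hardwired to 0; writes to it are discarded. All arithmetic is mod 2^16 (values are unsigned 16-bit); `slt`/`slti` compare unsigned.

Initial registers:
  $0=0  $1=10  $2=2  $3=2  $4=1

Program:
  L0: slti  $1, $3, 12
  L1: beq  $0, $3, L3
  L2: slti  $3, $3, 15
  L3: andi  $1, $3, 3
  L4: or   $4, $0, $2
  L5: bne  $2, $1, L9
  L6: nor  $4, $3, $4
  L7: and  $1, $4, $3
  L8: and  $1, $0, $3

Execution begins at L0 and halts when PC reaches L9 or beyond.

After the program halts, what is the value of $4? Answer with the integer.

#0 slti  $1, $3, 12 ; 0/1/2/2/1
#1 beq  $0, $3, L3 ; 0/1/2/2/1 ; →fallthru
#2 slti  $3, $3, 15 ; 0/1/2/1/1
#3 andi  $1, $3, 3 ; 0/1/2/1/1
#4 or   $4, $0, $2 ; 0/1/2/1/2
#5 bne  $2, $1, L9 ; 0/1/2/1/2 ; →target
#6 nor  $4, $3, $4 ; 0/1/2/1/65532

65532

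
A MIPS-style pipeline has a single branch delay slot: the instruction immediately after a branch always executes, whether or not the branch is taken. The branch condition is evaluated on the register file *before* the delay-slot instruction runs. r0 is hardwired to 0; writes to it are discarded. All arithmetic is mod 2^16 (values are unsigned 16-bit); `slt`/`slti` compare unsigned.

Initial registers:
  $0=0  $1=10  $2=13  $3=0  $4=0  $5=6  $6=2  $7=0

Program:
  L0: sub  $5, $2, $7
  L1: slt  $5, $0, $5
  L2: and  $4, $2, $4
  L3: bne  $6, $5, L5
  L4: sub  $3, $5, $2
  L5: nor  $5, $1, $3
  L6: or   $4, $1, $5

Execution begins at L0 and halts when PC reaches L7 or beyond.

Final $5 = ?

  step pc=0: sub  $5, $2, $7  regs=(0,10,13,0,0,13,2,0)
  step pc=1: slt  $5, $0, $5  regs=(0,10,13,0,0,1,2,0)
  step pc=2: and  $4, $2, $4  regs=(0,10,13,0,0,1,2,0)
  step pc=3: bne  $6, $5, L5  cond=T  regs=(0,10,13,0,0,1,2,0)
  step pc=4: sub  $3, $5, $2  regs=(0,10,13,65524,0,1,2,0)
  step pc=5: nor  $5, $1, $3  regs=(0,10,13,65524,0,1,2,0)
  step pc=6: or   $4, $1, $5  regs=(0,10,13,65524,11,1,2,0)

1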